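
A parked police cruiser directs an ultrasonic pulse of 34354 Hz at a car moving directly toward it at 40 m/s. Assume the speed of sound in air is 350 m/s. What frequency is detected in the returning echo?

At the car (a moving observer), f₁ = f₀ · (v + u)/v = 34354 × 390/350 ≈ 38280 Hz.
The reflection then acts as a moving source: f₂ = f₁ · v/(v − u) ≈ 43220 Hz.

43220 Hz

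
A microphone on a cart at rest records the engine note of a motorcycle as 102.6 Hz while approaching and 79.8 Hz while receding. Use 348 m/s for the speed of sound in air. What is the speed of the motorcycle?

f₁/f₂ = (v + v_s)/(v − v_s), so v_s = v · (f₁ − f₂)/(f₁ + f₂).
v_s = 348 × (102.6 − 79.8)/(102.6 + 79.8) = 348 × 22.8/182.4 ≈ 43 m/s.

43 m/s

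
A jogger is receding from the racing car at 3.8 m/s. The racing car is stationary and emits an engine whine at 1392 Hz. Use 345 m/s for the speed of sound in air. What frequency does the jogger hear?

Moving observer, stationary source: f' = f · (v − v_o)/v.
f' = 1392 × (345 − 3.8)/345 = 1392 × 341.2/345 ≈ 1377 Hz.

1377 Hz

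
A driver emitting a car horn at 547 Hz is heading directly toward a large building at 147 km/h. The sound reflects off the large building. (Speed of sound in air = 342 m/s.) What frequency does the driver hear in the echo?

695 Hz

147 km/h = 40.83 m/s.
The large building receives the sound from a moving source: f₁ = f₀ · v/(v − v_e) = 547 × 342/301.17 ≈ 621 Hz.
On the return leg the driver is a moving observer: f₂ = f₁ · (v + v_e)/v = 621 × 382.83/342 ≈ 695 Hz.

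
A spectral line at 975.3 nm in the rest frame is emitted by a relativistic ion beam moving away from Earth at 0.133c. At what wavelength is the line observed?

1114.9 nm

Relativistic Doppler for wavelength: λ' = λ₀ · √((1 + β)/(1 − β)).
λ' = 975.3 × √(1.1330/0.8670) = 975.3 × 1.14316 ≈ 1114.9 nm.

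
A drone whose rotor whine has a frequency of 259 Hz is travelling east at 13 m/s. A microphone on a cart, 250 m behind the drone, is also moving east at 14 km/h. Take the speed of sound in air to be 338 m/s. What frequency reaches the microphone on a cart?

252 Hz

14 km/h = 3.889 m/s.
The microphone on a cart is behind, so the drone is moving away from it while the microphone on a cart is moving toward the drone.
With source receding and observer approaching, f' = f · (v + v_o)/(v + v_s).
f' = 259 × (338 + 3.889)/(338 + 13) = 259 × 341.89/351 ≈ 252 Hz.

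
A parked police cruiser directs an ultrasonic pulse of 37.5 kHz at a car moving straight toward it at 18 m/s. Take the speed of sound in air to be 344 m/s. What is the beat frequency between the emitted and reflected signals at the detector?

4141 Hz

At the car (a moving observer), f₁ = f₀ · (v + u)/v = 37.5 × 362/344 ≈ 39.46 kHz.
The reflection then acts as a moving source: f₂ = f₁ · v/(v − u) ≈ 41.64 kHz.
Beat frequency (with f₀ = 37500 Hz): |f₂ − f₀| = 2u·f₀/(v − u) = 2 × 18 × 37500/326 ≈ 4141 Hz.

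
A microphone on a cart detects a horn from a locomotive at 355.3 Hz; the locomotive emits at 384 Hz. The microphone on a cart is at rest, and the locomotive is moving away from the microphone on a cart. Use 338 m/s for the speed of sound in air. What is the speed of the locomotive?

f' = f · v/(v + v_s) ⇒ v_s = v · |1 − f/f'|.
v_s = 338 × |1 − 384/355.3| = 338 × 0.08078 ≈ 27 m/s.

27 m/s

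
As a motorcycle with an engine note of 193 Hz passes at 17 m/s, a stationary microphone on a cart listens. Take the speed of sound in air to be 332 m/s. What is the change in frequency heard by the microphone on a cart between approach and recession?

Approaching: f₁ = f · v/(v − v_s) = 193 × 332/315 ≈ 203.4 Hz.
Receding: f₂ = f · v/(v + v_s) = 193 × 332/349 ≈ 183.6 Hz.
Drop: f₁ − f₂ = 2f·v·v_s/(v² − v_s²) = 2 × 193 × 332 × 17/(332² − 17²) ≈ 19.8 Hz.

19.8 Hz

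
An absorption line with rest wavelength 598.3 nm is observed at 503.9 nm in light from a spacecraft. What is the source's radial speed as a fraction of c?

λ'/λ₀ = 0.8422 < 1 (blueshift), so the source is approaching.
λ'/λ₀ = √((1 − β)/(1 + β)) for an approaching source ⇒ β = (1 − r²)/(1 + r²) with r = λ'/λ₀.
β = (1 − 0.7093)/(1 + 0.7093) ≈ 0.170.

0.170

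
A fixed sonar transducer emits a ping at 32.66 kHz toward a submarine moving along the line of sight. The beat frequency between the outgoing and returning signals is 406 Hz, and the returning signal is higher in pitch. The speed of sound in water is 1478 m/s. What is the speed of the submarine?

9.1 m/s

Double Doppler shift off a moving reflector: f₂ = f₀ · (v + u)/(v − u) (u > 0 toward emitter).
Returning signal is higher, so f₂ = f₀ + Δf = 32660 + 406 = 33066 Hz.
Rearranging, u = v · (f₂ − f₀)/(f₂ + f₀) = 1478 × 406/65726 ≈ 9.1 m/s.
So the submarine is moving at 9.1 m/s toward the emitter.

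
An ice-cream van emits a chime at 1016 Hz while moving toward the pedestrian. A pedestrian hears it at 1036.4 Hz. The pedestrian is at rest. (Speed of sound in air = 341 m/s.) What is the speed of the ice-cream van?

f' = f · v/(v − v_s) ⇒ v_s = v · |1 − f/f'|.
v_s = 341 × |1 − 1016/1036.4| = 341 × 0.01968 ≈ 6.7 m/s.

6.7 m/s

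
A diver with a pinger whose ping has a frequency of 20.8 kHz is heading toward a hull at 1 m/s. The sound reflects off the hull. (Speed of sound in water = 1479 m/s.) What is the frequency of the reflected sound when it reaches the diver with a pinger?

The hull receives the sound from a moving source: f₁ = f₀ · v/(v − v_e) = 20.8 × 1479/1478 ≈ 20.8 kHz.
On the return leg the diver with a pinger is a moving observer: f₂ = f₁ · (v + v_e)/v = 20.8 × 1480/1479 ≈ 20.8 kHz.

20.8 kHz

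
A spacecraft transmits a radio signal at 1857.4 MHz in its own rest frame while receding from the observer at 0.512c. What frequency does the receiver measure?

1055.2 MHz

Relativistic Doppler for frequency: f' = f₀ · √((1 − β)/(1 + β)).
f' = 1857.4 × √(0.4880/1.5120) = 1857.4 × 0.56811 ≈ 1055.2 MHz.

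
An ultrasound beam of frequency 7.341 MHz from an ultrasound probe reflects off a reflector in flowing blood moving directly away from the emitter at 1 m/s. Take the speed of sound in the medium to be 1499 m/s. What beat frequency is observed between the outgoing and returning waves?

The reflector in flowing blood first receives the wave as a moving observer: f₁ = f₀ · (v − u)/v = 7.341 × (1499 − 1)/1499 ≈ 7.33610 MHz.
On reflection it acts as a source moving away from the stationary detector: f₂ = f₁ · v/(v + u) = 7.33610 × 1499/1500 ≈ 7.33121 MHz.
Equivalently f₂ = f₀ · (v − u)/(v + u).
Beat frequency (with f₀ = 7341000 Hz): |f₂ − f₀| = 2u·f₀/(v + u) = 2 × 1 × 7341000/1500 ≈ 9788 Hz.

9788 Hz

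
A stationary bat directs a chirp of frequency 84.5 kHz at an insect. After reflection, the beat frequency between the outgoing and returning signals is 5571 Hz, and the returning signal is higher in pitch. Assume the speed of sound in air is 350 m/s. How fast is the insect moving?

11.2 m/s

Double Doppler shift off a moving reflector: f₂ = f₀ · (v + u)/(v − u) (u > 0 toward emitter).
Returning signal is higher, so f₂ = f₀ + Δf = 84500 + 5571 = 90071 Hz.
Rearranging, u = v · (f₂ − f₀)/(f₂ + f₀) = 350 × 5571/174571 ≈ 11.2 m/s.
So the insect is moving at 11.2 m/s toward the emitter.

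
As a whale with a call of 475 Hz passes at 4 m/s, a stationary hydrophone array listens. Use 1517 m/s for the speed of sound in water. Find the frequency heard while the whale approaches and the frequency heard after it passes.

476 Hz approaching; 474 Hz receding

Approaching: f₁ = f · v/(v − v_s) = 475 × 1517/1513 ≈ 476 Hz.
Receding: f₂ = f · v/(v + v_s) = 475 × 1517/1521 ≈ 474 Hz.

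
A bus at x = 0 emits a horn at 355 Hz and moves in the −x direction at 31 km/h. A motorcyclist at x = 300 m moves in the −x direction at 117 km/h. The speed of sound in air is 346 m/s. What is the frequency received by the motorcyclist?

379 Hz

31 km/h = 8.611 m/s; 117 km/h = 32.5 m/s.
The observer lies on the +x side, so the source is heading away from the observer and the observer is heading toward the source.
General Doppler shift: f' = f · (v + v_o)/(v + v_s).
f' = 355 × (346 + 32.5)/(346 + 8.611) = 355 × 378.5/354.61 ≈ 379 Hz.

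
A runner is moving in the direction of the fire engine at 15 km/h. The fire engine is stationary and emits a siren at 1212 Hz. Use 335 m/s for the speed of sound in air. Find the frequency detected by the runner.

1227 Hz

15 km/h = 4.167 m/s.
Only the observer moves, toward the source, so f' = f · (v + v_o)/v.
f' = 1212 × (335 + 4.167)/335 = 1212 × 339.17/335 ≈ 1227 Hz.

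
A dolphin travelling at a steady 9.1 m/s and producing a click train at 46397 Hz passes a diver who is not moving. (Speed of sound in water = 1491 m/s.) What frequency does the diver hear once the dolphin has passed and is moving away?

46116 Hz

Receding: f₂ = f · v/(v + v_s) = 46397 × 1491/1500.1 ≈ 46116 Hz.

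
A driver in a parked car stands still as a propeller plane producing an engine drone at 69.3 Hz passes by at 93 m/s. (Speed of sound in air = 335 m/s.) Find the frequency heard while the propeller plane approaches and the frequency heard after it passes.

96 Hz approaching; 54 Hz receding

Approaching: f₁ = f · v/(v − v_s) = 69.3 × 335/242 ≈ 96 Hz.
Receding: f₂ = f · v/(v + v_s) = 69.3 × 335/428 ≈ 54 Hz.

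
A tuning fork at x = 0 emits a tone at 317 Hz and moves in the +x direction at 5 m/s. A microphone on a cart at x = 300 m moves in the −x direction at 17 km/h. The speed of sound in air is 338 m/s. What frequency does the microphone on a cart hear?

326 Hz

17 km/h = 4.722 m/s.
The observer lies on the +x side, so the source is heading toward the observer and the observer is heading toward the source.
General Doppler shift: f' = f · (v + v_o)/(v − v_s).
f' = 317 × (338 + 4.722)/(338 − 5) = 317 × 342.72/333 ≈ 326 Hz.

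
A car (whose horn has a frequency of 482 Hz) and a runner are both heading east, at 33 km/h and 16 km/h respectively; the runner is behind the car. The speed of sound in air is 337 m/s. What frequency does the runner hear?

475 Hz

33 km/h = 9.167 m/s; 16 km/h = 4.444 m/s.
The runner is behind, so the car is moving away from it while the runner is moving toward the car.
With source receding and observer approaching, f' = f · (v + v_o)/(v + v_s).
f' = 482 × (337 + 4.444)/(337 + 9.167) = 482 × 341.44/346.17 ≈ 475 Hz.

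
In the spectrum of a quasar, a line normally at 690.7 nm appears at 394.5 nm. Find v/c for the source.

λ'/λ₀ = 0.5712 < 1 (blueshift), so the source is approaching.
λ'/λ₀ = √((1 − β)/(1 + β)) for an approaching source ⇒ β = (1 − r²)/(1 + r²) with r = λ'/λ₀.
β = (1 − 0.3262)/(1 + 0.3262) ≈ 0.508.

0.508c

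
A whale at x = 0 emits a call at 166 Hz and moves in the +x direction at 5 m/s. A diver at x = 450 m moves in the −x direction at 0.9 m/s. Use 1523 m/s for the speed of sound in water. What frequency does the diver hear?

167 Hz

The observer lies on the +x side, so the source is heading toward the observer and the observer is heading toward the source.
General Doppler shift: f' = f · (v + v_o)/(v − v_s).
f' = 166 × (1523 + 0.9)/(1523 − 5) = 166 × 1523.9/1518 ≈ 167 Hz.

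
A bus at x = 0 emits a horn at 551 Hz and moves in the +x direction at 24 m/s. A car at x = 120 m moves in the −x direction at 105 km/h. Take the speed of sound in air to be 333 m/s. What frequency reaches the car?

105 km/h = 29.17 m/s.
The observer lies on the +x side, so the source is heading toward the observer and the observer is heading toward the source.
Both move, so f' = f · (v + v_o)/(v − v_s).
f' = 551 × (333 + 29.17)/(333 − 24) = 551 × 362.17/309 ≈ 646 Hz.

646 Hz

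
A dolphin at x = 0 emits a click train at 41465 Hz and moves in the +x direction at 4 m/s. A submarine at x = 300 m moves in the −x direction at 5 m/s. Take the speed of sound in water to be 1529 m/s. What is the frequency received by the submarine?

The observer lies on the +x side, so the source is heading toward the observer and the observer is heading toward the source.
Both move, so f' = f · (v + v_o)/(v − v_s).
f' = 41465 × (1529 + 5)/(1529 − 4) = 41465 × 1534/1525 ≈ 41710 Hz.

41710 Hz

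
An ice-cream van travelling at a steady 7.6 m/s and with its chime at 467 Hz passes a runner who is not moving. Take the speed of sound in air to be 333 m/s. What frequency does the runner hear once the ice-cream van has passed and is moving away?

457 Hz

Receding: f₂ = f · v/(v + v_s) = 467 × 333/340.6 ≈ 457 Hz.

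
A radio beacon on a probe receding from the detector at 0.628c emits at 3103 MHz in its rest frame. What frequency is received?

1483.3 MHz

Relativistic Doppler for frequency: f' = f₀ · √((1 − β)/(1 + β)).
f' = 3103 × √(0.3720/1.6280) = 3103 × 0.47802 ≈ 1483.3 MHz.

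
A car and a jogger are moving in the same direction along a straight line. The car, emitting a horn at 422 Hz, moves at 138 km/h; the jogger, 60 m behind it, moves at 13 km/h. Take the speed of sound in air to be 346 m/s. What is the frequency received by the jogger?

384 Hz

138 km/h = 38.33 m/s; 13 km/h = 3.611 m/s.
The jogger is behind, so the car is moving away from it while the jogger is moving toward the car.
Both move, so f' = f · (v + v_o)/(v + v_s).
f' = 422 × (346 + 3.611)/(346 + 38.33) = 422 × 349.61/384.33 ≈ 384 Hz.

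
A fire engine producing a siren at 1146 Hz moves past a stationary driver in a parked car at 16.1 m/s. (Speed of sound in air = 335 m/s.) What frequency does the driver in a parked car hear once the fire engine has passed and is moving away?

1093 Hz

Receding: f₂ = f · v/(v + v_s) = 1146 × 335/351.1 ≈ 1093 Hz.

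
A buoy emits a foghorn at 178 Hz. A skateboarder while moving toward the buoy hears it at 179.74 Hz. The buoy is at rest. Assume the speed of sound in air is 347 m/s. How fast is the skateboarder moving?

3.4 m/s

f' = f · (v + v_o)/v ⇒ v_o = v · |f'/f − 1|.
v_o = 347 × |179.74/178 − 1| = 347 × 0.009775 ≈ 3.4 m/s.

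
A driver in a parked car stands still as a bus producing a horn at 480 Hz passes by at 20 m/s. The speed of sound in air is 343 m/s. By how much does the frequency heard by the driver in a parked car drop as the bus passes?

56.2 Hz

Approaching: f₁ = f · v/(v − v_s) = 480 × 343/323 ≈ 509.7 Hz.
Receding: f₂ = f · v/(v + v_s) = 480 × 343/363 ≈ 453.6 Hz.
Drop: f₁ − f₂ = 2f·v·v_s/(v² − v_s²) = 2 × 480 × 343 × 20/(343² − 20²) ≈ 56.2 Hz.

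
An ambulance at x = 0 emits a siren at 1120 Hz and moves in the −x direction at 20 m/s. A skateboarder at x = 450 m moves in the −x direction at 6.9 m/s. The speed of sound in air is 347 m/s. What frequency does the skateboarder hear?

1080 Hz

The observer lies on the +x side, so the source is heading away from the observer and the observer is heading toward the source.
With source receding and observer approaching, f' = f · (v + v_o)/(v + v_s).
f' = 1120 × (347 + 6.9)/(347 + 20) = 1120 × 353.9/367 ≈ 1080 Hz.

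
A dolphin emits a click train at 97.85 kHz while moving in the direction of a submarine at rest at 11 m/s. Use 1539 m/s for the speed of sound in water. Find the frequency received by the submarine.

Moving source, stationary observer: f' = f · v/(v − v_s) since the source is approaching.
f' = 97.85 × 1539/(1539 − 11) = 97.85 × 1539/1528 ≈ 98.6 kHz.

98.6 kHz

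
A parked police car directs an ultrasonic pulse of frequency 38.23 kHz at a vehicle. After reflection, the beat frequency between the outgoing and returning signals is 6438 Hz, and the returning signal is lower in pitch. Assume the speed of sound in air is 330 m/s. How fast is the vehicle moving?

30 m/s

Double Doppler shift off a moving reflector: f₂ = f₀ · (v + u)/(v − u) (u > 0 toward emitter).
Returning signal is lower, so f₂ = f₀ − Δf = 38230 − 6438 = 31792 Hz.
Rearranging, u = v · (f₂ − f₀)/(f₂ + f₀) = 330 × -6438/70022 ≈ -30 m/s.
So the vehicle is moving at 30 m/s away from the emitter.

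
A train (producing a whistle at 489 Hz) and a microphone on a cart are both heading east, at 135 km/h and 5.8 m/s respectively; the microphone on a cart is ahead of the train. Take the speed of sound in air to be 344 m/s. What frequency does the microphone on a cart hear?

540 Hz

135 km/h = 37.5 m/s.
The microphone on a cart is ahead, so the train is moving toward it while the microphone on a cart is moving away from the train.
With source approaching and observer receding, f' = f · (v − v_o)/(v − v_s).
f' = 489 × (344 − 5.8)/(344 − 37.5) = 489 × 338.2/306.5 ≈ 540 Hz.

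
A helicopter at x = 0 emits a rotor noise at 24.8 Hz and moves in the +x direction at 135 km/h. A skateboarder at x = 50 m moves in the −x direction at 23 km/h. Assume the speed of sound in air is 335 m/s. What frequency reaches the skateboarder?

28.5 Hz

135 km/h = 37.5 m/s; 23 km/h = 6.389 m/s.
The observer lies on the +x side, so the source is heading toward the observer and the observer is heading toward the source.
With source approaching and observer approaching, f' = f · (v + v_o)/(v − v_s).
f' = 24.8 × (335 + 6.389)/(335 − 37.5) = 24.8 × 341.39/297.5 ≈ 28.5 Hz.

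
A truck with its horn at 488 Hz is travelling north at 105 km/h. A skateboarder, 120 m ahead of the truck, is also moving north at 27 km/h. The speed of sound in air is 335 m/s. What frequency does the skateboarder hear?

523 Hz

105 km/h = 29.17 m/s; 27 km/h = 7.5 m/s.
The skateboarder is ahead, so the truck is moving toward it while the skateboarder is moving away from the truck.
General Doppler shift: f' = f · (v − v_o)/(v − v_s).
f' = 488 × (335 − 7.5)/(335 − 29.17) = 488 × 327.5/305.83 ≈ 523 Hz.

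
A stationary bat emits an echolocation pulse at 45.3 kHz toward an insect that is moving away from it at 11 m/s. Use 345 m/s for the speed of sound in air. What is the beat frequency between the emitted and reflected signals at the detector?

The insect first receives the wave as a moving observer: f₁ = f₀ · (v − u)/v = 45.3 × (345 − 11)/345 ≈ 43.86 kHz.
The reflection then acts as a moving source: f₂ = f₁ · v/(v + u) ≈ 42.50 kHz.
Equivalently f₂ = f₀ · (v − u)/(v + u).
Beat frequency (with f₀ = 45300 Hz): |f₂ − f₀| = 2u·f₀/(v + u) = 2 × 11 × 45300/356 ≈ 2799 Hz.

2799 Hz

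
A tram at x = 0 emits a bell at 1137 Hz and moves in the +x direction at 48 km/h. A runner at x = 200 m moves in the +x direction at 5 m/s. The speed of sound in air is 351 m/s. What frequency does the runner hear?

1165 Hz

48 km/h = 13.33 m/s.
The observer lies on the +x side, so the source is heading toward the observer and the observer is heading away from the source.
With source approaching and observer receding, f' = f · (v − v_o)/(v − v_s).
f' = 1137 × (351 − 5)/(351 − 13.33) = 1137 × 346/337.67 ≈ 1165 Hz.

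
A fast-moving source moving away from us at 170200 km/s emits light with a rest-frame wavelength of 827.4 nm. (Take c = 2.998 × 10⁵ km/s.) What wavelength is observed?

β = v/c = 170200/299800 = 0.5677.
Relativistic Doppler for wavelength: λ' = λ₀ · √((1 + β)/(1 − β)).
λ' = 827.4 × √(1.5677/0.4323) = 827.4 × 1.90435 ≈ 1575.7 nm.

1575.7 nm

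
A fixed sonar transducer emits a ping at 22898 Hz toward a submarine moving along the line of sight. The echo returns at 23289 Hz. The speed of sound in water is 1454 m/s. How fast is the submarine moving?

12.3 m/s

Double Doppler shift off a moving reflector: f₂ = f₀ · (v + u)/(v − u) (u > 0 toward emitter).
Rearranging, u = v · (f₂ − f₀)/(f₂ + f₀) = 1454 × 391/46187 ≈ 12.3 m/s.
So the submarine is moving at 12.3 m/s toward the emitter.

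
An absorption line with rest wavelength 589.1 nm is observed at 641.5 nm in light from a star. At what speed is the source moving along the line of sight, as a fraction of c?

0.085c

λ'/λ₀ = 1.0889 > 1 (redshift), so the source is receding.
λ'/λ₀ = √((1 + β)/(1 − β)) for a receding source ⇒ β = (r² − 1)/(r² + 1) with r = λ'/λ₀.
β = (1.1858 − 1)/(1.1858 + 1) ≈ 0.085.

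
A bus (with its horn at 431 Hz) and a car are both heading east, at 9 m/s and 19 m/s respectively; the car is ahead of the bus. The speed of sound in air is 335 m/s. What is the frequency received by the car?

418 Hz

The car is ahead, so the bus is moving toward it while the car is moving away from the bus.
With source approaching and observer receding, f' = f · (v − v_o)/(v − v_s).
f' = 431 × (335 − 19)/(335 − 9) = 431 × 316/326 ≈ 418 Hz.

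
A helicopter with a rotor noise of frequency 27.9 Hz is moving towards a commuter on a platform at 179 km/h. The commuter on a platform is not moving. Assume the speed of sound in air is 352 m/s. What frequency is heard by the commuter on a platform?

32.5 Hz

179 km/h = 49.72 m/s.
Only the source moves, toward the listener, so f' = f · v/(v − v_s).
f' = 27.9 × 352/(352 − 49.72) = 27.9 × 352/302.3 ≈ 32.5 Hz.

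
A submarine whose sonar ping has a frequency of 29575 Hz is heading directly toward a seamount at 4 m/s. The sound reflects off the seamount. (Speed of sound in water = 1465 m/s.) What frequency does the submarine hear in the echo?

29737 Hz

The seamount receives the sound from a moving source: f₁ = f₀ · v/(v − v_e) = 29575 × 1465/1461 ≈ 29656 Hz.
On the return leg the submarine is a moving observer: f₂ = f₁ · (v + v_e)/v = 29656 × 1469/1465 ≈ 29737 Hz.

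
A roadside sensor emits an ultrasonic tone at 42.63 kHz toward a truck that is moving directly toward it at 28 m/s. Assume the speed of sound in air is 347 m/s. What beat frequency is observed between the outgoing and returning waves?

At the truck (a moving observer), f₁ = f₀ · (v + u)/v = 42.63 × 375/347 ≈ 46.07 kHz.
On reflection it acts as a source moving toward the stationary detector: f₂ = f₁ · v/(v − u) = 46.07 × 347/319 ≈ 50.11 kHz.
Beat frequency (with f₀ = 42630 Hz): |f₂ − f₀| = 2u·f₀/(v − u) = 2 × 28 × 42630/319 ≈ 7484 Hz.

7484 Hz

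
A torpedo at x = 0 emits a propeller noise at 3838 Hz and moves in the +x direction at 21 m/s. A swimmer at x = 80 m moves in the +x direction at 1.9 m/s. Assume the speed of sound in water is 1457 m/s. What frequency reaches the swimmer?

The observer lies on the +x side, so the source is heading toward the observer and the observer is heading away from the source.
Both move, so f' = f · (v − v_o)/(v − v_s).
f' = 3838 × (1457 − 1.9)/(1457 − 21) = 3838 × 1455.1/1436 ≈ 3889 Hz.

3889 Hz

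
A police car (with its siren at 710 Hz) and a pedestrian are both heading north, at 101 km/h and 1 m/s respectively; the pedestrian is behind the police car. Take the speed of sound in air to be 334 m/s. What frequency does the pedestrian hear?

657 Hz

101 km/h = 28.06 m/s.
The pedestrian is behind, so the police car is moving away from it while the pedestrian is moving toward the police car.
Both move, so f' = f · (v + v_o)/(v + v_s).
f' = 710 × (334 + 1)/(334 + 28.06) = 710 × 335/362.06 ≈ 657 Hz.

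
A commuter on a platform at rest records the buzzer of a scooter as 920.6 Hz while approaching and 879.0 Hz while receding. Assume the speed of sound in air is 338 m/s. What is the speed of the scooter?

f₁/f₂ = (v + v_s)/(v − v_s), so v_s = v · (f₁ − f₂)/(f₁ + f₂).
v_s = 338 × (920.6 − 879.0)/(920.6 + 879.0) = 338 × 41.6/1799.6 ≈ 7.8 m/s.

7.8 m/s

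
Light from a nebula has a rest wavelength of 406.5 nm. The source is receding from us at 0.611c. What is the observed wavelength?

827.2 nm

Relativistic Doppler for wavelength: λ' = λ₀ · √((1 + β)/(1 − β)).
λ' = 406.5 × √(1.6110/0.3890) = 406.5 × 2.03504 ≈ 827.2 nm.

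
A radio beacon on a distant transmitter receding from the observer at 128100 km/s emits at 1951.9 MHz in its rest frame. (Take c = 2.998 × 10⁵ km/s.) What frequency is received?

β = v/c = 128100/299800 = 0.4273.
Relativistic Doppler for frequency: f' = f₀ · √((1 − β)/(1 + β)).
f' = 1951.9 × √(0.5727/1.4273) = 1951.9 × 0.63345 ≈ 1236.4 MHz.

1236.4 MHz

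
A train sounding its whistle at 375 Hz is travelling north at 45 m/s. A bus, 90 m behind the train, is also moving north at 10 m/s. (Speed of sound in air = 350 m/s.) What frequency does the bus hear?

342 Hz

The bus is behind, so the train is moving away from it while the bus is moving toward the train.
General Doppler shift: f' = f · (v + v_o)/(v + v_s).
f' = 375 × (350 + 10)/(350 + 45) = 375 × 360/395 ≈ 342 Hz.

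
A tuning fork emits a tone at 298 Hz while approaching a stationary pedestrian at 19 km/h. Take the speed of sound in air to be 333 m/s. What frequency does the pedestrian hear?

19 km/h = 5.278 m/s.
With the source moving toward a stationary observer, f' = f · v/(v − v_s).
f' = 298 × 333/(333 − 5.278) = 298 × 333/327.7 ≈ 303 Hz.

303 Hz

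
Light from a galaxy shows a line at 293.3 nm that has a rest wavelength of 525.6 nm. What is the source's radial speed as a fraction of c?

λ'/λ₀ = 0.5580 < 1 (blueshift), so the source is approaching.
λ'/λ₀ = √((1 − β)/(1 + β)) for an approaching source ⇒ β = (1 − r²)/(1 + r²) with r = λ'/λ₀.
β = (1 − 0.3114)/(1 + 0.3114) ≈ 0.525.

0.525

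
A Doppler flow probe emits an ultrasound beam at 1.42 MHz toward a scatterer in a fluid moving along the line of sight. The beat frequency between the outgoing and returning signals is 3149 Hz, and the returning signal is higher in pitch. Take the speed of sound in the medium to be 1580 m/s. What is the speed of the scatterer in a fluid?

Double Doppler shift off a moving reflector: f₂ = f₀ · (v + u)/(v − u) (u > 0 toward emitter).
Returning signal is higher, so f₂ = f₀ + Δf = 1420000 + 3149 = 1423149 Hz.
Rearranging, u = v · (f₂ − f₀)/(f₂ + f₀) = 1580 × 3149/2843149 ≈ 1.75 m/s.
So the scatterer in a fluid is moving at 1.75 m/s toward the emitter.

1.75 m/s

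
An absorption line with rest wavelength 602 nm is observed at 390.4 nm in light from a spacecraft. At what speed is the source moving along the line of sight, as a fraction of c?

0.408c

λ'/λ₀ = 0.6485 < 1 (blueshift), so the source is approaching.
λ'/λ₀ = √((1 − β)/(1 + β)) for an approaching source ⇒ β = (1 − r²)/(1 + r²) with r = λ'/λ₀.
β = (1 − 0.4206)/(1 + 0.4206) ≈ 0.408.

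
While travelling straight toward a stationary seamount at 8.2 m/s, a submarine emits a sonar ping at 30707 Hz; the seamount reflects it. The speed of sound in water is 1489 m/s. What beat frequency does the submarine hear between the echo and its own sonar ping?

The seamount receives the sound from a moving source: f₁ = f₀ · v/(v − v_e) = 30707 × 1489/1480.8 ≈ 30877 Hz.
On the return leg the submarine is a moving observer: f₂ = f₁ · (v + v_e)/v = 30877 × 1497.2/1489 ≈ 31047 Hz.
Equivalently f₂ = f₀ · (v + v_e)/(v − v_e).
Beat against the emitted tone: |f₂ − f₀| = 2v_e·f₀/(v − v_e) = 2 × 8.2 × 30707/1480.8 ≈ 340 Hz.

340 Hz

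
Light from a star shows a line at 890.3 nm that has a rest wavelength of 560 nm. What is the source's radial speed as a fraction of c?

λ'/λ₀ = 1.5898 > 1 (redshift), so the source is receding.
λ'/λ₀ = √((1 + β)/(1 − β)) for a receding source ⇒ β = (r² − 1)/(r² + 1) with r = λ'/λ₀.
β = (2.5275 − 1)/(2.5275 + 1) ≈ 0.433.

0.433c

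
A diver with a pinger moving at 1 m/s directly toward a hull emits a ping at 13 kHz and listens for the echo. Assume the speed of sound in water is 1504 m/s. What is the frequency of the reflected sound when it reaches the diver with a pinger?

13.02 kHz

The hull receives the sound from a moving source: f₁ = f₀ · v/(v − v_e) = 13 × 1504/1503 ≈ 13.01 kHz.
On the return leg the diver with a pinger is a moving observer: f₂ = f₁ · (v + v_e)/v = 13.01 × 1505/1504 ≈ 13.02 kHz.
Equivalently f₂ = f₀ · (v + v_e)/(v − v_e).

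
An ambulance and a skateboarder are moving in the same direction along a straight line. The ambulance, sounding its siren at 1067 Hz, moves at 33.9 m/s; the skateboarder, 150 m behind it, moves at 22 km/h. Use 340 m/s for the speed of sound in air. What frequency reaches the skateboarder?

22 km/h = 6.111 m/s.
The skateboarder is behind, so the ambulance is moving away from it while the skateboarder is moving toward the ambulance.
General Doppler shift: f' = f · (v + v_o)/(v + v_s).
f' = 1067 × (340 + 6.111)/(340 + 33.9) = 1067 × 346.11/373.9 ≈ 988 Hz.

988 Hz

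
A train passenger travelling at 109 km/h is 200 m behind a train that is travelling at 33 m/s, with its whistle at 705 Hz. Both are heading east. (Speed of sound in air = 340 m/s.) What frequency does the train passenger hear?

109 km/h = 30.28 m/s.
The train passenger is behind, so the train is moving away from it while the train passenger is moving toward the train.
General Doppler shift: f' = f · (v + v_o)/(v + v_s).
f' = 705 × (340 + 30.28)/(340 + 33) = 705 × 370.28/373 ≈ 700 Hz.

700 Hz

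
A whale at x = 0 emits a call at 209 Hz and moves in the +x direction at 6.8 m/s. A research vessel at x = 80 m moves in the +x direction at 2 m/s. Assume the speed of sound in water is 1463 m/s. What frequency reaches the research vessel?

210 Hz

The observer lies on the +x side, so the source is heading toward the observer and the observer is heading away from the source.
Both move, so f' = f · (v − v_o)/(v − v_s).
f' = 209 × (1463 − 2)/(1463 − 6.8) = 209 × 1461/1456.2 ≈ 210 Hz.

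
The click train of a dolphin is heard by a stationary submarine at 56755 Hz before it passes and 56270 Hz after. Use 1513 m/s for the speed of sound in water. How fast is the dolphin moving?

f₁/f₂ = (v + v_s)/(v − v_s), so v_s = v · (f₁ − f₂)/(f₁ + f₂).
v_s = 1513 × (56755 − 56270)/(56755 + 56270) = 1513 × 485/113025 ≈ 6.5 m/s.

6.5 m/s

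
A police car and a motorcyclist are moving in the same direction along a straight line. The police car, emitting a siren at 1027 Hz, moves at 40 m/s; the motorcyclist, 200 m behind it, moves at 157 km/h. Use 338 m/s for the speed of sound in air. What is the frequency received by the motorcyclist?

157 km/h = 43.61 m/s.
The motorcyclist is behind, so the police car is moving away from it while the motorcyclist is moving toward the police car.
With source receding and observer approaching, f' = f · (v + v_o)/(v + v_s).
f' = 1027 × (338 + 43.61)/(338 + 40) = 1027 × 381.61/378 ≈ 1037 Hz.

1037 Hz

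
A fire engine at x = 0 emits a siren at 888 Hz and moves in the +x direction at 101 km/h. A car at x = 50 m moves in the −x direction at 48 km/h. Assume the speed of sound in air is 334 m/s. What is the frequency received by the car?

101 km/h = 28.06 m/s; 48 km/h = 13.33 m/s.
The observer lies on the +x side, so the source is heading toward the observer and the observer is heading toward the source.
Both move, so f' = f · (v + v_o)/(v − v_s).
f' = 888 × (334 + 13.33)/(334 − 28.06) = 888 × 347.33/305.94 ≈ 1008 Hz.

1008 Hz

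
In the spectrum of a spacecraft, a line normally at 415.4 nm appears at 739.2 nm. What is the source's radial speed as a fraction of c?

λ'/λ₀ = 1.7795 > 1 (redshift), so the source is receding.
λ'/λ₀ = √((1 + β)/(1 − β)) for a receding source ⇒ β = (r² − 1)/(r² + 1) with r = λ'/λ₀.
β = (3.1666 − 1)/(3.1666 + 1) ≈ 0.520.

0.520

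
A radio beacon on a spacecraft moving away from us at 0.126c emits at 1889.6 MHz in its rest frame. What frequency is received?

1664.8 MHz

Relativistic Doppler for frequency: f' = f₀ · √((1 − β)/(1 + β)).
f' = 1889.6 × √(0.8740/1.1260) = 1889.6 × 0.88102 ≈ 1664.8 MHz.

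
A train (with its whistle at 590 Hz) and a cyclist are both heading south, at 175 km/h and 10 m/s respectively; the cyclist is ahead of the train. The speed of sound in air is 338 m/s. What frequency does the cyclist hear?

669 Hz

175 km/h = 48.61 m/s.
The cyclist is ahead, so the train is moving toward it while the cyclist is moving away from the train.
With source approaching and observer receding, f' = f · (v − v_o)/(v − v_s).
f' = 590 × (338 − 10)/(338 − 48.61) = 590 × 328/289.39 ≈ 669 Hz.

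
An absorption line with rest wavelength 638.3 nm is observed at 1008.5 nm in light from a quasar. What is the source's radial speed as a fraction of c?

λ'/λ₀ = 1.5800 > 1 (redshift), so the source is receding.
λ'/λ₀ = √((1 + β)/(1 − β)) for a receding source ⇒ β = (r² − 1)/(r² + 1) with r = λ'/λ₀.
β = (2.4963 − 1)/(2.4963 + 1) ≈ 0.428.

0.428c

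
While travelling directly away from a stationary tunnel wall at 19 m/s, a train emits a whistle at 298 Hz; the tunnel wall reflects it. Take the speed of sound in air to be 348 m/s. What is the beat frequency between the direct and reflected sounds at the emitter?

30.9 Hz

The tunnel wall receives the sound from a moving source: f₁ = f₀ · v/(v + v_e) = 298 × 348/367 ≈ 282.6 Hz.
On the return leg the train is a moving observer: f₂ = f₁ · (v − v_e)/v = 282.6 × 329/348 ≈ 267.1 Hz.
Equivalently f₂ = f₀ · (v − v_e)/(v + v_e).
Beat against the emitted tone: |f₂ − f₀| = 2v_e·f₀/(v + v_e) = 2 × 19 × 298/367 ≈ 30.9 Hz.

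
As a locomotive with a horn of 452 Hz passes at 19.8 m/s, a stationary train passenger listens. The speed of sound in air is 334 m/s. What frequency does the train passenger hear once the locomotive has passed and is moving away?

Receding: f₂ = f · v/(v + v_s) = 452 × 334/353.8 ≈ 427 Hz.

427 Hz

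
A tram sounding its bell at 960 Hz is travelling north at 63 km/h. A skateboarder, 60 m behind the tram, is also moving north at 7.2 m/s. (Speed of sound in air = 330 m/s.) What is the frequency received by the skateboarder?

932 Hz

63 km/h = 17.5 m/s.
The skateboarder is behind, so the tram is moving away from it while the skateboarder is moving toward the tram.
With source receding and observer approaching, f' = f · (v + v_o)/(v + v_s).
f' = 960 × (330 + 7.2)/(330 + 17.5) = 960 × 337.2/347.5 ≈ 932 Hz.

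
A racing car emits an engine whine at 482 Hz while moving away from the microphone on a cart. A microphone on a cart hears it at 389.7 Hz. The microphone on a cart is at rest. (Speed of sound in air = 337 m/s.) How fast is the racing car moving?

80 m/s

f' = f · v/(v + v_s) ⇒ v_s = v · |1 − f/f'|.
v_s = 337 × |1 − 482/389.7| = 337 × 0.2368 ≈ 80 m/s.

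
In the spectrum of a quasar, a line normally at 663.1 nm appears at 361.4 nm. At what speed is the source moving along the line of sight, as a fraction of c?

λ'/λ₀ = 0.5450 < 1 (blueshift), so the source is approaching.
λ'/λ₀ = √((1 − β)/(1 + β)) for an approaching source ⇒ β = (1 − r²)/(1 + r²) with r = λ'/λ₀.
β = (1 − 0.2970)/(1 + 0.2970) ≈ 0.542.

0.542c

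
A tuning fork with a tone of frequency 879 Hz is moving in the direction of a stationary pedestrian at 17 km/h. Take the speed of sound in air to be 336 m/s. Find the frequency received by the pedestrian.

892 Hz

17 km/h = 4.722 m/s.
Moving source, stationary observer: f' = f · v/(v − v_s) since the source is approaching.
f' = 879 × 336/(336 − 4.722) = 879 × 336/331.3 ≈ 892 Hz.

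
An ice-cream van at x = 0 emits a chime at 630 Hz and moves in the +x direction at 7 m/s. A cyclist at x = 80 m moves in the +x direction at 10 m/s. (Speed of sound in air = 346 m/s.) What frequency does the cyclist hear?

The observer lies on the +x side, so the source is heading toward the observer and the observer is heading away from the source.
With source approaching and observer receding, f' = f · (v − v_o)/(v − v_s).
f' = 630 × (346 − 10)/(346 − 7) = 630 × 336/339 ≈ 624 Hz.

624 Hz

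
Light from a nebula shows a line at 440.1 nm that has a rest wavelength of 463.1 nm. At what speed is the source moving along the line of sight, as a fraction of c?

0.051

λ'/λ₀ = 0.9503 < 1 (blueshift), so the source is approaching.
λ'/λ₀ = √((1 − β)/(1 + β)) for an approaching source ⇒ β = (1 − r²)/(1 + r²) with r = λ'/λ₀.
β = (1 − 0.9031)/(1 + 0.9031) ≈ 0.051.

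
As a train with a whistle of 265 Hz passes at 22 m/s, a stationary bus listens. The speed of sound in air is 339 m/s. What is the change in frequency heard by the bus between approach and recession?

Approaching: f₁ = f · v/(v − v_s) = 265 × 339/317 ≈ 283.4 Hz.
Receding: f₂ = f · v/(v + v_s) = 265 × 339/361 ≈ 248.9 Hz.
Drop: f₁ − f₂ = 2f·v·v_s/(v² − v_s²) = 2 × 265 × 339 × 22/(339² − 22²) ≈ 34.5 Hz.

34.5 Hz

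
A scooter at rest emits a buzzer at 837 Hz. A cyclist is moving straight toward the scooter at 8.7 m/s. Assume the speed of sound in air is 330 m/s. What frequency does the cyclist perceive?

Moving observer, stationary source: f' = f · (v + v_o)/v.
f' = 837 × (330 + 8.7)/330 = 837 × 338.7/330 ≈ 859 Hz.

859 Hz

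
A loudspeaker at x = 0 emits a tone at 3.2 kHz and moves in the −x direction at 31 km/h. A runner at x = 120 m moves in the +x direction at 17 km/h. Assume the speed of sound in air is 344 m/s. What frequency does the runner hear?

31 km/h = 8.611 m/s; 17 km/h = 4.722 m/s.
The observer lies on the +x side, so the source is heading away from the observer and the observer is heading away from the source.
Both move, so f' = f · (v − v_o)/(v + v_s).
f' = 3.2 × (344 − 4.722)/(344 + 8.611) = 3.2 × 339.28/352.61 ≈ 3.08 kHz.

3.08 kHz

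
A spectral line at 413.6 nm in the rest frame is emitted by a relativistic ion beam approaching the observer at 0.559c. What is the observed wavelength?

220.0 nm

Relativistic Doppler for wavelength: λ' = λ₀ · √((1 − β)/(1 + β)).
λ' = 413.6 × √(0.4410/1.5590) = 413.6 × 0.53186 ≈ 220.0 nm.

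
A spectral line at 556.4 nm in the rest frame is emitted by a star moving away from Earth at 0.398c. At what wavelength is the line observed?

847.9 nm

Relativistic Doppler for wavelength: λ' = λ₀ · √((1 + β)/(1 − β)).
λ' = 556.4 × √(1.3980/0.6020) = 556.4 × 1.52390 ≈ 847.9 nm.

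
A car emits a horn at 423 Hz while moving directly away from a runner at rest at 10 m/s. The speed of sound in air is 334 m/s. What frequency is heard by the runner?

With the source moving away from a stationary observer, f' = f · v/(v + v_s).
f' = 423 × 334/(334 + 10) = 423 × 334/344 ≈ 411 Hz.

411 Hz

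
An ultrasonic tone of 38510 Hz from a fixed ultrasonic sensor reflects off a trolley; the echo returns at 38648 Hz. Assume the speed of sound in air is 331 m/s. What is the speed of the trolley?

Double Doppler shift off a moving reflector: f₂ = f₀ · (v + u)/(v − u) (u > 0 toward emitter).
Rearranging, u = v · (f₂ − f₀)/(f₂ + f₀) = 331 × 138/77158 ≈ 0.59 m/s.
So the trolley is moving at 0.59 m/s toward the emitter.

0.59 m/s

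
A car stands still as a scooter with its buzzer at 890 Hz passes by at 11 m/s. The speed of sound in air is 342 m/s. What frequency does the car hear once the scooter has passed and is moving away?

862 Hz

Receding: f₂ = f · v/(v + v_s) = 890 × 342/353 ≈ 862 Hz.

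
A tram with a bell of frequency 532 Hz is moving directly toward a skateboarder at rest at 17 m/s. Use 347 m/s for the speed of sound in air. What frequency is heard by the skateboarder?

559 Hz

Only the source moves, toward the listener, so f' = f · v/(v − v_s).
f' = 532 × 347/(347 − 17) = 532 × 347/330 ≈ 559 Hz.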